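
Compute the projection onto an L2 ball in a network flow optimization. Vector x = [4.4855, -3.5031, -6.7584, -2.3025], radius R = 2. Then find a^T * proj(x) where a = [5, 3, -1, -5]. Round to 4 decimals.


Step 1: Compute ||x|| (intermediates to 6 decimals).
||x|| = sqrt(4.4855^2 + (-3.5031)^2 + (-6.7584)^2 + (-2.3025)^2) = 9.130657
Step 2: Project.
Since ||x|| > R, scale = R/||x|| = 2/9.130657 = 0.219042, proj(x) = scale * x
proj(x) = [0.982513, -0.767326, -1.480373, -0.504344]
Step 3: Dot product.
a^T * proj(x) = 5*0.982513 + 3*(-0.767326) - 1*(-1.480373) - 5*(-0.504344) = 6.6127


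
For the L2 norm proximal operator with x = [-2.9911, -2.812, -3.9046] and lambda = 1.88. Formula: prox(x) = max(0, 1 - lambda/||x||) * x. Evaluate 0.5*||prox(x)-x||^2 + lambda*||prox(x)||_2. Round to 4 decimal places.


Step 1: Compute ||x||.
||x|| = 5.6657
Step 2: Compute scaling factor.
scale = max(0, 1 - 1.88/5.6657) = 0.6682
Step 3: prox(x) = [-1.9986, -1.8789, -2.609]
||prox(x)|| = 3.7857
Step 4: Proximal objective.
0.5*||prox-x||^2 = 1.7672
lambda*||prox|| = 7.1171
Total = 8.8843


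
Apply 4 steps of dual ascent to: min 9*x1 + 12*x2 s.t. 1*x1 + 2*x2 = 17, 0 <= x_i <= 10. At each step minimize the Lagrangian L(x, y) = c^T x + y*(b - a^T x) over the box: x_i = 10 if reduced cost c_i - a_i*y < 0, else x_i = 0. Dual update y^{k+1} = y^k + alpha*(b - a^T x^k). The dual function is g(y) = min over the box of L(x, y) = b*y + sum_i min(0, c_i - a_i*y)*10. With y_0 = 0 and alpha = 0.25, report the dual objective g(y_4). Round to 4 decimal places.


Dual ascent for LP: min 9*x1 + 12*x2, 1*x1 + 2*x2 = 17, 0 <= x_i <= 10
Step 1: y^k = 0.0, reduced costs: (9.0, 12.0)
  x^k = (0.0, 0.0), subgradient = b - a^T x = 17.0
  y^{k+1} = 0.0 + 0.25*17.0 = 4.25
Step 2: y^k = 4.25, reduced costs: (4.75, 3.5)
  x^k = (0.0, 0.0), subgradient = b - a^T x = 17.0
  y^{k+1} = 4.25 + 0.25*17.0 = 8.5
Step 3: y^k = 8.5, reduced costs: (0.5, -5.0)
  x^k = (0.0, 10.0), subgradient = b - a^T x = -3.0
  y^{k+1} = 8.5 + 0.25*-3.0 = 7.75
Step 4: y^k = 7.75, reduced costs: (1.25, -3.5)
  x^k = (0.0, 10.0), subgradient = b - a^T x = -3.0
  y^{k+1} = 7.75 + 0.25*-3.0 = 7.0
Dual objective at y_4 = 7.0: reduced costs (2.0, -2.0), box minimizer x = (0.0, 10.0)
g(y_4) = b*y + (c1 - a1*y)*x1 + (c2 - a2*y)*x2 = 17*7.0 + 2.0*0.0 + (-2.0)*10.0 = 119.0 + 0.0 - 20.0 = 99.0


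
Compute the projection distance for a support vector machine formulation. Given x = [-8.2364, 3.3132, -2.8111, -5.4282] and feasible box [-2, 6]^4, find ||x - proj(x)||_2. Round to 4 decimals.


Project each component onto [-2, 6].
clip(-8.2364) = -2.0, clip(3.3132) = 3.3132, clip(-2.8111) = -2.0, clip(-5.4282) = -2.0
Projection = [-2.0, 3.3132, -2.0, -2.0]
Squared diffs: [38.8927, 0.0, 0.6579, 11.7526]
Distance = sqrt(51.3032) = 7.1626


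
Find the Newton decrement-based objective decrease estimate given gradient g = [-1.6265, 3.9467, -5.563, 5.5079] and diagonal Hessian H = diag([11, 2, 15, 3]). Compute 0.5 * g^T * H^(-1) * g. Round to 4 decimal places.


Step 1: H is diagonal, so H^(-1) * g = [-0.1479, 1.9734, -0.3709, 1.836].
Step 2: g^T H^(-1) g = sum_i g_i^2 / H_ii
  = (-1.6265)^2/11 + (3.9467)^2/2 + (-5.563)^2/15 + (5.5079)^2/3
  = 0.2405 + 7.7882 + 2.0631 + 10.1123 = 20.2042
Step 3: Objective decrease = 0.5 * g^T H^(-1) g = 10.1021


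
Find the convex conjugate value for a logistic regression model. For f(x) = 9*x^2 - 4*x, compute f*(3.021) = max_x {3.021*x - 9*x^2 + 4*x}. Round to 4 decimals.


f*(y) = sup_x {y*x - a*x^2 - b*x} = sup_x {(y-b)*x - a*x^2}
FOC: (y - b) - 2a*x = 0 => x* = (y - b)/(2a)
x* = (3.021 + 4)/(2*9) = 0.3901
f*(3.021) = (y-b)^2/(4a) = (3.021 + 4)^2/(4*9)
= 49.2944/36 = 1.3693


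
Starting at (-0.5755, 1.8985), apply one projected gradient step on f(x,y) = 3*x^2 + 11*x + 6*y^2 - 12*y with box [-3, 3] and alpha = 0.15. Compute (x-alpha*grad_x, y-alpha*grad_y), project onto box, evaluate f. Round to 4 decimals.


Step 1: Compute gradient at (-0.5755, 1.8985).
grad_x = 2*3*-0.5755 + 11 = 7.547
grad_y = 2*6*1.8985 - 12 = 10.782
Step 2: Gradient step.
x_raw = -0.5755 - 0.15*7.547 = -1.7076
y_raw = 1.8985 - 0.15*10.782 = 0.2812
Step 3: Project onto [-3, 3].
x_proj = clip(-1.7076) = -1.7076
y_proj = clip(0.2812) = 0.2812
Step 4: Evaluate f.
f(-1.7076, 0.2812) = -12.9358


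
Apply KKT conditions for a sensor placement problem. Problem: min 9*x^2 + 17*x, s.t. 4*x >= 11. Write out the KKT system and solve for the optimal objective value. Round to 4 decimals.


Step 1: Try lambda = 0 (constraint inactive).
x_unc = -17/(2*9) = -0.9444
Check: 4*-0.9444 = -3.7776 < 11 -- violated!
Step 2: Constraint must be active: 4*x = 11
x* = 11/4 = 2.75
lambda = (2*9*2.75 + 17)/4 = 16.625
Step 3: Compute optimal value.
f(x*) = 9*2.75^2 + 17*2.75 = 114.8125


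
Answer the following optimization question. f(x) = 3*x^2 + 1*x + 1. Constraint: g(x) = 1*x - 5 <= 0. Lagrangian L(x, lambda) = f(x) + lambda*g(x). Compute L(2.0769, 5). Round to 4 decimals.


Step 1: Evaluate f(x).
f(2.0769) = 3*2.0769^2 + 1*2.0769 + 1 = 16.0174
Step 2: Evaluate g(x).
g(2.0769) = 1*2.0769 - 5 = -2.9231
Step 3: Compute Lagrangian.
L = 16.0174 + 5*-2.9231 = 1.4019


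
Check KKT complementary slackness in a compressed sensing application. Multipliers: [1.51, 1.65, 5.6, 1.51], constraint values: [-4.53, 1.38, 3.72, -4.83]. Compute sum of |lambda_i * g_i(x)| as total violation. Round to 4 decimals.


KKT complementary slackness check:
lambda_1 * g_1 = 1.51 * -4.53 = -6.8403
lambda_2 * g_2 = 1.65 * 1.38 = 2.277
lambda_3 * g_3 = 5.6 * 3.72 = 20.832
lambda_4 * g_4 = 1.51 * -4.83 = -7.2933
Total violation = 6.8403 + 2.277 + 20.832 + 7.2933 = 37.2426


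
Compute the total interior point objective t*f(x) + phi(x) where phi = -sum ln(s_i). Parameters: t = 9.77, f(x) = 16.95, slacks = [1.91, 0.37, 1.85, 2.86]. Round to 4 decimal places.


Step 1: Compute log-barrier.
ln values: [0.6471, -0.9943, 0.6152, 1.0508]
phi = -(0.6471 - 0.9943 + 0.6152 + 1.0508) = -1.3189
Step 2: Compute augmented objective.
t*f(x) = 9.77*16.95 = 165.6015
Total = 165.6015 - 1.3189 = 164.2826


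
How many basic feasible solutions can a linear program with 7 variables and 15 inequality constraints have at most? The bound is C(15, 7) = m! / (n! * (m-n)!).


Each vertex corresponds to some choice of n active constraints out of m, so the number of vertices is at most C(m, n) = m! / (n!(m-n)!).
m = 15, n = 7
Numerator: 15 * 14 * 13 * 12 * 11 * 10 * 9
Denominator: 7! = 5040
C(15, 7) = 6435


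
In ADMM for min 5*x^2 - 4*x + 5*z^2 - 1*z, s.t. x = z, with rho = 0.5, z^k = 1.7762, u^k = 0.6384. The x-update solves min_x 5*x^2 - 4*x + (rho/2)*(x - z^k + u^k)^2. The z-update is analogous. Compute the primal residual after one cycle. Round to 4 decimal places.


ADMM iteration with rho = 0.5, z^k = 1.7762, u^k = 0.6384
Step 1: x-update.
Minimize 5*x^2 - 4*x + (0.5/2)*(x - 1.7762 + 0.6384)^2
FOC: (2*5 + 0.5)*x = 4 + 0.5*(1.7762 - 0.6384)
x^{k+1} = 0.4351
Step 2: z-update.
Minimize 5*z^2 - 1*z + (0.5/2)*(0.4351 - z + 0.6384)^2
FOC: (2*5 + 0.5)*z = 1 + 0.5*(0.4351 + 0.6384)
z^{k+1} = 0.1464
Step 3: u-update.
u^{k+1} = 0.6384 + 0.4351 - 0.1464 = 0.9272
Step 4: Primal residual = |0.4351 - 0.1464| = 0.2888


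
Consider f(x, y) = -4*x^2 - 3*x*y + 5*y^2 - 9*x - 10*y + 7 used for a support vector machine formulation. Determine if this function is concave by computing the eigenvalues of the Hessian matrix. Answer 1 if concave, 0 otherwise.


The Hessian of f(x,y) = -4*x^2 - 3*x*y + 5*y^2 - 9*x - 10*y + 7 is:
H = [[-8, -3], [-3, 10]]
Trace = -8 + 10 = 2
Determinant = -8*10 - (-3)^2 = -89
Discriminant = (2)^2 - 4*-89 = 360.0
Eigenvalues: lambda_1 = -8.4868, lambda_2 = 10.4868
The function is not concave.

0


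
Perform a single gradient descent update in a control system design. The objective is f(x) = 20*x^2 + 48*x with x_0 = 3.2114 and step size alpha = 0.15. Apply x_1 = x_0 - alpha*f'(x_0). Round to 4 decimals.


We compute the gradient at x_0 and apply the update.
f'(x) = 40*x + 48
f'(3.2114) = 40*3.2114 + 48 = 176.456
x_1 = 3.2114 - 0.15*176.456 = -23.257


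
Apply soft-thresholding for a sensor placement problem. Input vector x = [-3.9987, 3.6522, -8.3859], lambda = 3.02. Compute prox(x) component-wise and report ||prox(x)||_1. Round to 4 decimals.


Soft-thresholding with lambda = 3.02:
prox(-3.9987) = sign(-3.9987)*max(|-3.9987| - 3.02, 0) = -0.9787
prox(3.6522) = sign(3.6522)*max(|3.6522| - 3.02, 0) = 0.6322
prox(-8.3859) = sign(-8.3859)*max(|-8.3859| - 3.02, 0) = -5.3659
prox(x) = [-0.9787, 0.6322, -5.3659]
||prox(x)||_1 = 0.9787 + 0.6322 + 5.3659 = 6.9768


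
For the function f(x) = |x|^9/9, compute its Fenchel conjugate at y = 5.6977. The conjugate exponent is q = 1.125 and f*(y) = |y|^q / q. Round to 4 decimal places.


The conjugate exponent q satisfies 1/p + 1/q = 1.
p = 9, so q = 9/(9 - 1) = 1.125
|y|^q = 5.6977^1.125 = 7.0821
f*(5.6977) = 7.0821 / 1.125 = 6.2952


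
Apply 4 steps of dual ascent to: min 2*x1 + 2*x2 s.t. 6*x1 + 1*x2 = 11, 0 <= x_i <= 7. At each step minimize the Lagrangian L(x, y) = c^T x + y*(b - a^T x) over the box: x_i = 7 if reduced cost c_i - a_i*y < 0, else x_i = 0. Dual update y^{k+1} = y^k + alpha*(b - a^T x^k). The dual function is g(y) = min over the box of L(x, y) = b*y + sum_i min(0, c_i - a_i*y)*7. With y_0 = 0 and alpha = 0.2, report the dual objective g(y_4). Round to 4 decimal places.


Dual ascent for LP: min 2*x1 + 2*x2, 6*x1 + 1*x2 = 11, 0 <= x_i <= 7
Step 1: y^k = 0.0, reduced costs: (2.0, 2.0)
  x^k = (0.0, 0.0), subgradient = b - a^T x = 11.0
  y^{k+1} = 0.0 + 0.2*11.0 = 2.2
Step 2: y^k = 2.2, reduced costs: (-11.2, -0.2)
  x^k = (7.0, 7.0), subgradient = b - a^T x = -38.0
  y^{k+1} = 2.2 + 0.2*-38.0 = -5.4
Step 3: y^k = -5.4, reduced costs: (34.4, 7.4)
  x^k = (0.0, 0.0), subgradient = b - a^T x = 11.0
  y^{k+1} = -5.4 + 0.2*11.0 = -3.2
Step 4: y^k = -3.2, reduced costs: (21.2, 5.2)
  x^k = (0.0, 0.0), subgradient = b - a^T x = 11.0
  y^{k+1} = -3.2 + 0.2*11.0 = -1.0
Dual objective at y_4 = -1.0: reduced costs (8.0, 3.0), box minimizer x = (0.0, 0.0)
g(y_4) = b*y + (c1 - a1*y)*x1 + (c2 - a2*y)*x2 = 11*(-1.0) + 8.0*0.0 + 3.0*0.0 = -11.0 + 0.0 + 0.0 = -11.0


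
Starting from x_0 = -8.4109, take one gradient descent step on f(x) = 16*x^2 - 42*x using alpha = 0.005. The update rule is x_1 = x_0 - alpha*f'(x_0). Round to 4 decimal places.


We compute the gradient at x_0 and apply the update.
f'(x) = 32*x - 42
f'(-8.4109) = 32*-8.4109 - 42 = -311.1488
x_1 = -8.4109 - 0.005*-311.1488 = -6.8552


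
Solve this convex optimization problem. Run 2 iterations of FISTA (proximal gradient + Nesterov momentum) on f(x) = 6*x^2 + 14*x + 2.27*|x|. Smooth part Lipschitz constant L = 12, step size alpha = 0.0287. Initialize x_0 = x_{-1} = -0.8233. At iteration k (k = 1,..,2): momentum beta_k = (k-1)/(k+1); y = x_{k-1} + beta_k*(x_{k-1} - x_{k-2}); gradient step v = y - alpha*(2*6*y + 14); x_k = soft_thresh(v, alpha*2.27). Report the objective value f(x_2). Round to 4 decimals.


FISTA on f(x) = 6*x^2 + 14*x + 2.27*|x|
L = 12, alpha = 0.0287
Iteration 1: beta = 0.0, y = -0.8233 + 0.0*(-0.8233 + 0.8233) = -0.8233
  grad(y) = 4.1204, v = y - alpha*grad = -0.9416
  prox(v) = soft_thresh(-0.9416, 0.0651) = -0.8764
Iteration 2: beta = 0.3333, y = -0.8764 + 0.3333*(-0.8764 + 0.8233) = -0.8941
  grad(y) = 3.2707, v = y - alpha*grad = -0.988
  prox(v) = soft_thresh(-0.988, 0.0651) = -0.9228
f(x_2) = 6*(-0.9228)^2 + 14*(-0.9228) + 2.27*|-0.9228| = -5.7151


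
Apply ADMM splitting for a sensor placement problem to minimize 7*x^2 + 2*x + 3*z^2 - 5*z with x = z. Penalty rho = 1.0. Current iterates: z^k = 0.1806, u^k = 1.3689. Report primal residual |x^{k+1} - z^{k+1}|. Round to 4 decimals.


ADMM iteration with rho = 1.0, z^k = 0.1806, u^k = 1.3689
Step 1: x-update.
Minimize 7*x^2 + 2*x + (1.0/2)*(x - 0.1806 + 1.3689)^2
FOC: (2*7 + 1.0)*x = -2 + 1.0*(0.1806 - 1.3689)
x^{k+1} = -0.2126
Step 2: z-update.
Minimize 3*z^2 - 5*z + (1.0/2)*(-0.2126 - z + 1.3689)^2
FOC: (2*3 + 1.0)*z = 5 + 1.0*(-0.2126 + 1.3689)
z^{k+1} = 0.8795
Step 3: u-update.
u^{k+1} = 1.3689 - 0.2126 - 0.8795 = 0.2769
Step 4: Primal residual = |-0.2126 - 0.8795| = 1.092


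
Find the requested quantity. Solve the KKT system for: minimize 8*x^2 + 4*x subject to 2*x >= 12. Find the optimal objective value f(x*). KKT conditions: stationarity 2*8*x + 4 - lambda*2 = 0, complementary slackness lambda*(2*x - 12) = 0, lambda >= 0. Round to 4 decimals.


Step 1: Try lambda = 0 (constraint inactive).
x_unc = -4/(2*8) = -0.25
Check: 2*-0.25 = -0.5 < 12 -- violated!
Step 2: Constraint must be active: 2*x = 12
x* = 12/2 = 6.0
lambda = (2*8*6.0 + 4)/2 = 50.0
Step 3: Compute optimal value.
f(x*) = 8*6.0^2 + 4*6.0 = 312.0


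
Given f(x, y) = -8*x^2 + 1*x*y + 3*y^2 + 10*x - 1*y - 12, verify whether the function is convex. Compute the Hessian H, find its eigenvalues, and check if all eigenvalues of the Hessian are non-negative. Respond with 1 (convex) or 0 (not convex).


The Hessian of f(x,y) = -8*x^2 + 1*x*y + 3*y^2 + 10*x - 1*y - 12 is:
H = [[-16, 1], [1, 6]]
Trace = -16 + 6 = -10
Determinant = -16*6 - (1)^2 = -97
Discriminant = (-10)^2 - 4*-97 = 488.0
Eigenvalues: lambda_1 = -16.0454, lambda_2 = 6.0454
The function is not convex.

0


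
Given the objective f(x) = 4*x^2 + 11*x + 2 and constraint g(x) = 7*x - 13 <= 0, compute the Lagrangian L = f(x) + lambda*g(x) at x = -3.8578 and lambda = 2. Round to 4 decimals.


Step 1: Evaluate f(x).
f(-3.8578) = 4*(-3.8578)^2 + 11*(-3.8578) + 2 = 19.0947
Step 2: Evaluate g(x).
g(-3.8578) = 7*-3.8578 - 13 = -40.0046
Step 3: Compute Lagrangian.
L = 19.0947 + 2*-40.0046 = -60.9145


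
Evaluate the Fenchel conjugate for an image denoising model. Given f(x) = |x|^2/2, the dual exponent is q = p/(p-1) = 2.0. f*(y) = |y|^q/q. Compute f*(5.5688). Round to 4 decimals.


The conjugate exponent q satisfies 1/p + 1/q = 1.
p = 2, so q = 2/(2 - 1) = 2.0
|y|^q = 5.5688^2.0 = 31.0115
f*(5.5688) = 31.0115 / 2.0 = 15.5058


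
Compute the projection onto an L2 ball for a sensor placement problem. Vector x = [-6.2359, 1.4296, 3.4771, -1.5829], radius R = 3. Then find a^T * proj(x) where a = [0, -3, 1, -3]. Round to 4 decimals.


Step 1: Compute ||x|| (intermediates to 6 decimals).
||x|| = sqrt((-6.2359)^2 + 1.4296^2 + 3.4771^2 + (-1.5829)^2) = 7.451577
Step 2: Project.
Since ||x|| > R, scale = R/||x|| = 3/7.451577 = 0.402599, proj(x) = scale * x
proj(x) = [-2.510567, 0.575556, 1.399877, -0.637274]
Step 3: Dot product.
a^T * proj(x) = 0*(-2.510567) - 3*0.575556 + 1*1.399877 - 3*(-0.637274) = 1.585


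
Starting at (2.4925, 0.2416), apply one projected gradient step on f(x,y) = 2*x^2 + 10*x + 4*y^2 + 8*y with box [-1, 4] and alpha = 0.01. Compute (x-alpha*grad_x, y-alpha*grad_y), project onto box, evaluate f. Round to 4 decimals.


Step 1: Compute gradient at (2.4925, 0.2416).
grad_x = 2*2*2.4925 + 10 = 19.97
grad_y = 2*4*0.2416 + 8 = 9.9328
Step 2: Gradient step.
x_raw = 2.4925 - 0.01*19.97 = 2.2928
y_raw = 0.2416 - 0.01*9.9328 = 0.1423
Step 3: Project onto [-1, 4].
x_proj = clip(2.2928) = 2.2928
y_proj = clip(0.1423) = 0.1423
Step 4: Evaluate f.
f(2.2928, 0.1423) = 34.661


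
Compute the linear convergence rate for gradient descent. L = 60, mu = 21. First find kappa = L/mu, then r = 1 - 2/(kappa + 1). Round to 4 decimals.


Step 1: Compute the condition number.
kappa = L/mu = 60/21 = 2.8571
Step 2: Compute the convergence rate.
r = 1 - 2/(kappa + 1) = 1 - 2*mu/(L + mu) = (L - mu)/(L + mu) = 39/81 = 0.4815


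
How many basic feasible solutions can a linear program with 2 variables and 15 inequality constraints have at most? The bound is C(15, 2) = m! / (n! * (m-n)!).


Each vertex corresponds to some choice of n active constraints out of m, so the number of vertices is at most C(m, n) = m! / (n!(m-n)!).
m = 15, n = 2
Numerator: 15 * 14
Denominator: 2! = 2
C(15, 2) = 105


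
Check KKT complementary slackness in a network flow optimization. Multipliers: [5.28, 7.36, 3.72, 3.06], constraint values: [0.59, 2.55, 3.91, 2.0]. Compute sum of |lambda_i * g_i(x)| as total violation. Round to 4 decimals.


KKT complementary slackness check:
lambda_1 * g_1 = 5.28 * 0.59 = 3.1152
lambda_2 * g_2 = 7.36 * 2.55 = 18.768
lambda_3 * g_3 = 3.72 * 3.91 = 14.5452
lambda_4 * g_4 = 3.06 * 2.0 = 6.12
Total violation = 3.1152 + 18.768 + 14.5452 + 6.12 = 42.5484


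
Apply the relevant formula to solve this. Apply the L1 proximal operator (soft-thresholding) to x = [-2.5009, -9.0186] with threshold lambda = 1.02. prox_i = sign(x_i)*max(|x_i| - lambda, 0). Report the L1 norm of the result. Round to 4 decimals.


Soft-thresholding with lambda = 1.02:
prox(-2.5009) = sign(-2.5009)*max(|-2.5009| - 1.02, 0) = -1.4809
prox(-9.0186) = sign(-9.0186)*max(|-9.0186| - 1.02, 0) = -7.9986
prox(x) = [-1.4809, -7.9986]
||prox(x)||_1 = 1.4809 + 7.9986 = 9.4795


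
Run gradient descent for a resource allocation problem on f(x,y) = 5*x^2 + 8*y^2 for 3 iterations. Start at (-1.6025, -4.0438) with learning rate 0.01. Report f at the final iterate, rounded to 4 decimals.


Gradient descent on f(x,y) = 5*x^2 + 8*y^2.
Starting point: (-1.6025, -4.0438), alpha = 0.01
Step 1: grad_x = 2*5*-1.6025 = -16.025, grad_y = 2*8*-4.0438 = -64.7008
  x_1 = -1.6025 - 0.01*-16.025 = -1.4423
  y_1 = -4.0438 - 0.01*-64.7008 = -3.3968
Step 2: grad_x = 2*5*-1.4423 = -14.4225, grad_y = 2*8*-3.3968 = -54.3487
  x_2 = -1.4423 - 0.01*-14.4225 = -1.298
  y_2 = -3.3968 - 0.01*-54.3487 = -2.8533
Step 3: grad_x = 2*5*-1.298 = -12.9803, grad_y = 2*8*-2.8533 = -45.6529
  x_3 = -1.298 - 0.01*-12.9803 = -1.1682
  y_3 = -2.8533 - 0.01*-45.6529 = -2.3968
f(-1.1682, -2.3968) = 5*(-1.1682)^2 + 8*(-2.3968)^2 = 52.78


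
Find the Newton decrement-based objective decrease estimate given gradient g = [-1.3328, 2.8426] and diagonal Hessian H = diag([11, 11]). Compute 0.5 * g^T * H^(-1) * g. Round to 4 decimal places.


Step 1: H is diagonal, so H^(-1) * g = [-0.1212, 0.2584].
Step 2: g^T H^(-1) g = sum_i g_i^2 / H_ii
  = (-1.3328)^2/11 + (2.8426)^2/11
  = 0.1615 + 0.7346 = 0.8961
Step 3: Objective decrease = 0.5 * g^T H^(-1) g = 0.448


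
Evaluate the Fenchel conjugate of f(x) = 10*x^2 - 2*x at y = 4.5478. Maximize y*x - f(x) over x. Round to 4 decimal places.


f*(y) = sup_x {y*x - a*x^2 - b*x} = sup_x {(y-b)*x - a*x^2}
FOC: (y - b) - 2a*x = 0 => x* = (y - b)/(2a)
x* = (4.5478 + 2)/(2*10) = 0.3274
f*(4.5478) = (y-b)^2/(4a) = (4.5478 + 2)^2/(4*10)
= 42.8737/40 = 1.0718


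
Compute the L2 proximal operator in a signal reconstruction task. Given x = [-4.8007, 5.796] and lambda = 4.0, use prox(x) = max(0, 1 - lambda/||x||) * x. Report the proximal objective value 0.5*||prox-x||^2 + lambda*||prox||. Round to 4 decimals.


Step 1: Compute ||x||.
||x|| = 7.526
Step 2: Compute scaling factor.
scale = max(0, 1 - 4.0/7.526) = 0.4685
Step 3: prox(x) = [-2.2492, 2.7155]
||prox(x)|| = 3.526
Step 4: Proximal objective.
0.5*||prox-x||^2 = 8.0
lambda*||prox|| = 14.104
Total = 22.1039


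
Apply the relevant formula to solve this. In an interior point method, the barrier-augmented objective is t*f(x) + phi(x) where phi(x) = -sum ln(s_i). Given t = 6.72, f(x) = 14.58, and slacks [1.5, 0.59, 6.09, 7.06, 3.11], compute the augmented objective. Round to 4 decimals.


Step 1: Compute log-barrier.
ln values: [0.4055, -0.5276, 1.8066, 1.9544, 1.1346]
phi = -(0.4055 - 0.5276 + 1.8066 + 1.9544 + 1.1346) = -4.7735
Step 2: Compute augmented objective.
t*f(x) = 6.72*14.58 = 97.9776
Total = 97.9776 - 4.7735 = 93.2041


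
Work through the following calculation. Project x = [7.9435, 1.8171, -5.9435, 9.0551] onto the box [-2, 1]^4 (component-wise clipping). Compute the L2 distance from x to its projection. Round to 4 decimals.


Project each component onto [-2, 1].
clip(7.9435) = 1.0, clip(1.8171) = 1.0, clip(-5.9435) = -2.0, clip(9.0551) = 1.0
Projection = [1.0, 1.0, -2.0, 1.0]
Squared diffs: [48.2122, 0.6677, 15.5512, 64.8846]
Distance = sqrt(129.3157) = 11.3717


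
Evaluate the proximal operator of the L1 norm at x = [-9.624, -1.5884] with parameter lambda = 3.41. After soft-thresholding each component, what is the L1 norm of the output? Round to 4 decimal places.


Soft-thresholding with lambda = 3.41:
prox(-9.624) = sign(-9.624)*max(|-9.624| - 3.41, 0) = -6.214
prox(-1.5884) = sign(-1.5884)*max(|-1.5884| - 3.41, 0) = 0.0
prox(x) = [-6.214, 0.0]
||prox(x)||_1 = 6.214 + 0.0 = 6.214


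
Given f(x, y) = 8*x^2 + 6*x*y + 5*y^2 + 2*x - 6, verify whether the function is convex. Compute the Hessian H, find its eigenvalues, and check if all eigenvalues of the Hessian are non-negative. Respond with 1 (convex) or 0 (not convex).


The Hessian of f(x,y) = 8*x^2 + 6*x*y + 5*y^2 + 2*x - 6 is:
H = [[16, 6], [6, 10]]
Trace = 16 + 10 = 26
Determinant = 16*10 - (6)^2 = 124
Discriminant = (26)^2 - 4*124 = 180.0
Eigenvalues: lambda_1 = 6.2918, lambda_2 = 19.7082
The function is convex.

1


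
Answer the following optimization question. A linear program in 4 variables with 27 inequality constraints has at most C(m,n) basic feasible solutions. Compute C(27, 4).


Each vertex corresponds to some choice of n active constraints out of m, so the number of vertices is at most C(m, n) = m! / (n!(m-n)!).
m = 27, n = 4
Numerator: 27 * 26 * 25 * 24
Denominator: 4! = 24
C(27, 4) = 17550


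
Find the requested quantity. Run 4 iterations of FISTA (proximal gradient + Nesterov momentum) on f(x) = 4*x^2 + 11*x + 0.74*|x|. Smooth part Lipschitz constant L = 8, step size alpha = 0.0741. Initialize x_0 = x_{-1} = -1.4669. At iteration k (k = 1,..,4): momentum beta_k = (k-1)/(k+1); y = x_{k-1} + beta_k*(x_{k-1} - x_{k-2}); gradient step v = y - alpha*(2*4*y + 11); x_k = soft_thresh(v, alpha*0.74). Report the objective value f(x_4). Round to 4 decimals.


FISTA on f(x) = 4*x^2 + 11*x + 0.74*|x|
L = 8, alpha = 0.0741
Iteration 1: beta = 0.0, y = -1.4669 + 0.0*(-1.4669 + 1.4669) = -1.4669
  grad(y) = -0.7352, v = y - alpha*grad = -1.4124
  prox(v) = soft_thresh(-1.4124, 0.0548) = -1.3576
Iteration 2: beta = 0.3333, y = -1.3576 + 0.3333*(-1.3576 + 1.4669) = -1.3212
  grad(y) = 0.4308, v = y - alpha*grad = -1.3531
  prox(v) = soft_thresh(-1.3531, 0.0548) = -1.2982
Iteration 3: beta = 0.5, y = -1.2982 + 0.5*(-1.2982 + 1.3576) = -1.2686
  grad(y) = 0.8515, v = y - alpha*grad = -1.3317
  prox(v) = soft_thresh(-1.3317, 0.0548) = -1.2768
Iteration 4: beta = 0.6, y = -1.2768 + 0.6*(-1.2768 + 1.2982) = -1.264
  grad(y) = 0.8882, v = y - alpha*grad = -1.3298
  prox(v) = soft_thresh(-1.3298, 0.0548) = -1.275
f(x_4) = 4*(-1.275)^2 + 11*(-1.275) + 0.74*|-1.275| = -6.579


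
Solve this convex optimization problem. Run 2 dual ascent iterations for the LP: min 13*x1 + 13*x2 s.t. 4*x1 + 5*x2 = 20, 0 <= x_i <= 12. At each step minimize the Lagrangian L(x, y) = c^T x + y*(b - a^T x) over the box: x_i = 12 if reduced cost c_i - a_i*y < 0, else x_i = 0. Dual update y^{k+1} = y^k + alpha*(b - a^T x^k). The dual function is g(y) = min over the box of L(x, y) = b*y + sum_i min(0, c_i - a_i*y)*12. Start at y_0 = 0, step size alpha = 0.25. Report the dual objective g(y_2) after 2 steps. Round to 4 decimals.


Dual ascent for LP: min 13*x1 + 13*x2, 4*x1 + 5*x2 = 20, 0 <= x_i <= 12
Step 1: y^k = 0.0, reduced costs: (13.0, 13.0)
  x^k = (0.0, 0.0), subgradient = b - a^T x = 20.0
  y^{k+1} = 0.0 + 0.25*20.0 = 5.0
Step 2: y^k = 5.0, reduced costs: (-7.0, -12.0)
  x^k = (12.0, 12.0), subgradient = b - a^T x = -88.0
  y^{k+1} = 5.0 + 0.25*-88.0 = -17.0
Dual objective at y_2 = -17.0: reduced costs (81.0, 98.0), box minimizer x = (0.0, 0.0)
g(y_2) = b*y + (c1 - a1*y)*x1 + (c2 - a2*y)*x2 = 20*(-17.0) + 81.0*0.0 + 98.0*0.0 = -340.0 + 0.0 + 0.0 = -340.0


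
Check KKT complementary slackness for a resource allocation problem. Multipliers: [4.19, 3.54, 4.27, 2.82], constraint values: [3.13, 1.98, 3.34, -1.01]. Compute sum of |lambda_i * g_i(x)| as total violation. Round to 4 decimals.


KKT complementary slackness check:
lambda_1 * g_1 = 4.19 * 3.13 = 13.1147
lambda_2 * g_2 = 3.54 * 1.98 = 7.0092
lambda_3 * g_3 = 4.27 * 3.34 = 14.2618
lambda_4 * g_4 = 2.82 * -1.01 = -2.8482
Total violation = 13.1147 + 7.0092 + 14.2618 + 2.8482 = 37.2339


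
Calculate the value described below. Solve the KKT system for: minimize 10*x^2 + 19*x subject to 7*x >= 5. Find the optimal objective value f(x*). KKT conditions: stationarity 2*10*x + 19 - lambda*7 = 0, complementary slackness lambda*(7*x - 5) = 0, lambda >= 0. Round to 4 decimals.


Step 1: Try lambda = 0 (constraint inactive).
x_unc = -19/(2*10) = -0.95
Check: 7*-0.95 = -6.65 < 5 -- violated!
Step 2: Constraint must be active: 7*x = 5
x* = 5/7 = 0.7143 (rounded; the exact value 5/7 is used below)
lambda = (2*10*(5/7) + 19)/7 = 4.7551
Step 3: Compute optimal value.
f(x*) = 10*(5/7)^2 + 19*(5/7) = 18.6735


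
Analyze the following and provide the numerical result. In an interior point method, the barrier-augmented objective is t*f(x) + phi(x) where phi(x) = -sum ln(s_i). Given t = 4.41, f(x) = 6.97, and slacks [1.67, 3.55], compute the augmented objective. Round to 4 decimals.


Step 1: Compute log-barrier.
ln values: [0.5128, 1.2669]
phi = -(0.5128 + 1.2669) = -1.7798
Step 2: Compute augmented objective.
t*f(x) = 4.41*6.97 = 30.7377
Total = 30.7377 - 1.7798 = 28.9579


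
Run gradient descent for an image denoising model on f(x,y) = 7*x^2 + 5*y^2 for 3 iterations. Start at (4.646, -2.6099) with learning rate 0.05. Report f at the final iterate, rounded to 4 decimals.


Gradient descent on f(x,y) = 7*x^2 + 5*y^2.
Starting point: (4.646, -2.6099), alpha = 0.05
Step 1: grad_x = 2*7*4.646 = 65.044, grad_y = 2*5*-2.6099 = -26.099
  x_1 = 4.646 - 0.05*65.044 = 1.3938
  y_1 = -2.6099 - 0.05*-26.099 = -1.305
Step 2: grad_x = 2*7*1.3938 = 19.5132, grad_y = 2*5*-1.305 = -13.0495
  x_2 = 1.3938 - 0.05*19.5132 = 0.4181
  y_2 = -1.305 - 0.05*-13.0495 = -0.6525
Step 3: grad_x = 2*7*0.4181 = 5.854, grad_y = 2*5*-0.6525 = -6.5248
  x_3 = 0.4181 - 0.05*5.854 = 0.1254
  y_3 = -0.6525 - 0.05*-6.5248 = -0.3262
f(0.1254, -0.3262) = 7*0.1254^2 + 5*(-0.3262)^2 = 0.6423


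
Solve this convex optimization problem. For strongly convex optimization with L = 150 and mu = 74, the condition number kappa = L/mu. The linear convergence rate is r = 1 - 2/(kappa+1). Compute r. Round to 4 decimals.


Step 1: Compute the condition number.
kappa = L/mu = 150/74 = 2.027
Step 2: Compute the convergence rate.
r = 1 - 2/(kappa + 1) = 1 - 2*mu/(L + mu) = (L - mu)/(L + mu) = 76/224 = 0.3393


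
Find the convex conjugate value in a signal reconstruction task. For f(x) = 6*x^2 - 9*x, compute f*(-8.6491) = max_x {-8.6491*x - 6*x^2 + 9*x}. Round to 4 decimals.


f*(y) = sup_x {y*x - a*x^2 - b*x} = sup_x {(y-b)*x - a*x^2}
FOC: (y - b) - 2a*x = 0 => x* = (y - b)/(2a)
x* = (-8.6491 + 9)/(2*6) = 0.0292
f*(-8.6491) = (y-b)^2/(4a) = (-8.6491 + 9)^2/(4*6)
= 0.1231/24 = 0.0051


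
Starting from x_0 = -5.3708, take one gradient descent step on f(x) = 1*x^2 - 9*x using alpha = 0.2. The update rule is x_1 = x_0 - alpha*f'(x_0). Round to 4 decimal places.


We compute the gradient at x_0 and apply the update.
f'(x) = 2*x - 9
f'(-5.3708) = 2*-5.3708 - 9 = -19.7416
x_1 = -5.3708 - 0.2*-19.7416 = -1.4225


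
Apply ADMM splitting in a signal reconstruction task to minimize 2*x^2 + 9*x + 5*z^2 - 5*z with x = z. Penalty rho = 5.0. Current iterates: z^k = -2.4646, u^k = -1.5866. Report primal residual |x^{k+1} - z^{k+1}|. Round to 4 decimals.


ADMM iteration with rho = 5.0, z^k = -2.4646, u^k = -1.5866
Step 1: x-update.
Minimize 2*x^2 + 9*x + (5.0/2)*(x + 2.4646 - 1.5866)^2
FOC: (2*2 + 5.0)*x = -9 + 5.0*(-2.4646 + 1.5866)
x^{k+1} = -1.4878
Step 2: z-update.
Minimize 5*z^2 - 5*z + (5.0/2)*(-1.4878 - z - 1.5866)^2
FOC: (2*5 + 5.0)*z = 5 + 5.0*(-1.4878 - 1.5866)
z^{k+1} = -0.6915
Step 3: u-update.
u^{k+1} = -1.5866 - 1.4878 + 0.6915 = -2.3829
Step 4: Primal residual = |-1.4878 + 0.6915| = 0.7963


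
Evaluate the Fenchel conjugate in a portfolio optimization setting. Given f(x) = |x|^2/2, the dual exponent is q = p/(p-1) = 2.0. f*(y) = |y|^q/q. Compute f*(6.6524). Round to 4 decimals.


The conjugate exponent q satisfies 1/p + 1/q = 1.
p = 2, so q = 2/(2 - 1) = 2.0
|y|^q = 6.6524^2.0 = 44.2544
f*(6.6524) = 44.2544 / 2.0 = 22.1272


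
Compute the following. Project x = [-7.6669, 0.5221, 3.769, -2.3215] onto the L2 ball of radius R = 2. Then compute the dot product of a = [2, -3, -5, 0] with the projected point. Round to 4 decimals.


Step 1: Compute ||x|| (intermediates to 6 decimals).
||x|| = sqrt((-7.6669)^2 + 0.5221^2 + 3.769^2 + (-2.3215)^2) = 8.868408
Step 2: Project.
Since ||x|| > R, scale = R/||x|| = 2/8.868408 = 0.22552, proj(x) = scale * x
proj(x) = [-1.729039, 0.117744, 0.849985, -0.523545]
Step 3: Dot product.
a^T * proj(x) = 2*(-1.729039) - 3*0.117744 - 5*0.849985 + 0*(-0.523545) = -8.0612


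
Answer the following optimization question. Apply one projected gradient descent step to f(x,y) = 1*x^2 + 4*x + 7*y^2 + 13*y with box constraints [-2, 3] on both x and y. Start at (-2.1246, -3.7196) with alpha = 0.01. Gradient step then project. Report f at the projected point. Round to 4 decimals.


Step 1: Compute gradient at (-2.1246, -3.7196).
grad_x = 2*1*-2.1246 + 4 = -0.2492
grad_y = 2*7*-3.7196 + 13 = -39.0744
Step 2: Gradient step.
x_raw = -2.1246 - 0.01*-0.2492 = -2.1221
y_raw = -3.7196 - 0.01*-39.0744 = -3.3289
Step 3: Project onto [-2, 3].
x_proj = clip(-2.1221) = -2.0
y_proj = clip(-3.3289) = -2.0
Step 4: Evaluate f.
f(-2.0, -2.0) = -2.0


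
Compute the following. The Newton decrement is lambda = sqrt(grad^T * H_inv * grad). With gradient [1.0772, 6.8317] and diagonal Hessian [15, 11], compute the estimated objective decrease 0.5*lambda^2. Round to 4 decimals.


Step 1: H is diagonal, so H^(-1) * g = [0.0718, 0.6211].
Step 2: g^T H^(-1) g = sum_i g_i^2 / H_ii
  = (1.0772)^2/15 + (6.8317)^2/11
  = 0.0774 + 4.2429 = 4.3203
Step 3: Objective decrease = 0.5 * g^T H^(-1) g = 2.1601


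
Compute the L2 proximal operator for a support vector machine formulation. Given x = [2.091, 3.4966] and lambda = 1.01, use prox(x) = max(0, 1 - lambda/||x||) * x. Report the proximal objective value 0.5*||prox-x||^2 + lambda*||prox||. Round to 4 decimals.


Step 1: Compute ||x||.
||x|| = 4.0741
Step 2: Compute scaling factor.
scale = max(0, 1 - 1.01/4.0741) = 0.7521
Step 3: prox(x) = [1.5726, 2.6298]
||prox(x)|| = 3.0641
Step 4: Proximal objective.
0.5*||prox-x||^2 = 0.5101
lambda*||prox|| = 3.0947
Total = 3.6048


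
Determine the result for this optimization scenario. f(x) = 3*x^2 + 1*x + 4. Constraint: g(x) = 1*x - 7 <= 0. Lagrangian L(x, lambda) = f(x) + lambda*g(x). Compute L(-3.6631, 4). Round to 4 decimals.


Step 1: Evaluate f(x).
f(-3.6631) = 3*(-3.6631)^2 + 1*(-3.6631) + 4 = 40.5918
Step 2: Evaluate g(x).
g(-3.6631) = 1*-3.6631 - 7 = -10.6631
Step 3: Compute Lagrangian.
L = 40.5918 + 4*-10.6631 = -2.0606


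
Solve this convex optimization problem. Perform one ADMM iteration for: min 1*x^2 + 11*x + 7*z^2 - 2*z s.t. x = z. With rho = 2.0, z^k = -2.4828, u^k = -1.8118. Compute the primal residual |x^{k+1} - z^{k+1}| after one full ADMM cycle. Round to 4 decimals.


ADMM iteration with rho = 2.0, z^k = -2.4828, u^k = -1.8118
Step 1: x-update.
Minimize 1*x^2 + 11*x + (2.0/2)*(x + 2.4828 - 1.8118)^2
FOC: (2*1 + 2.0)*x = -11 + 2.0*(-2.4828 + 1.8118)
x^{k+1} = -3.0855
Step 2: z-update.
Minimize 7*z^2 - 2*z + (2.0/2)*(-3.0855 - z - 1.8118)^2
FOC: (2*7 + 2.0)*z = 2 + 2.0*(-3.0855 - 1.8118)
z^{k+1} = -0.4872
Step 3: u-update.
u^{k+1} = -1.8118 - 3.0855 + 0.4872 = -4.4101
Step 4: Primal residual = |-3.0855 + 0.4872| = 2.5983


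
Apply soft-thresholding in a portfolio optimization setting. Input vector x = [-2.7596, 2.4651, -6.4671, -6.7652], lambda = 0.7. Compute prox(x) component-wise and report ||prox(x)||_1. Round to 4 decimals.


Soft-thresholding with lambda = 0.7:
prox(-2.7596) = sign(-2.7596)*max(|-2.7596| - 0.7, 0) = -2.0596
prox(2.4651) = sign(2.4651)*max(|2.4651| - 0.7, 0) = 1.7651
prox(-6.4671) = sign(-6.4671)*max(|-6.4671| - 0.7, 0) = -5.7671
prox(-6.7652) = sign(-6.7652)*max(|-6.7652| - 0.7, 0) = -6.0652
prox(x) = [-2.0596, 1.7651, -5.7671, -6.0652]
||prox(x)||_1 = 2.0596 + 1.7651 + 5.7671 + 6.0652 = 15.657


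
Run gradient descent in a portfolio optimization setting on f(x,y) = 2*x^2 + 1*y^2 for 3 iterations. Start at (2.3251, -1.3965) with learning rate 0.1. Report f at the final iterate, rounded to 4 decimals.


Gradient descent on f(x,y) = 2*x^2 + 1*y^2.
Starting point: (2.3251, -1.3965), alpha = 0.1
Step 1: grad_x = 2*2*2.3251 = 9.3004, grad_y = 2*1*-1.3965 = -2.793
  x_1 = 2.3251 - 0.1*9.3004 = 1.3951
  y_1 = -1.3965 - 0.1*-2.793 = -1.1172
Step 2: grad_x = 2*2*1.3951 = 5.5802, grad_y = 2*1*-1.1172 = -2.2344
  x_2 = 1.3951 - 0.1*5.5802 = 0.837
  y_2 = -1.1172 - 0.1*-2.2344 = -0.8938
Step 3: grad_x = 2*2*0.837 = 3.3481, grad_y = 2*1*-0.8938 = -1.7875
  x_3 = 0.837 - 0.1*3.3481 = 0.5022
  y_3 = -0.8938 - 0.1*-1.7875 = -0.715
f(0.5022, -0.715) = 2*0.5022^2 + 1*(-0.715)^2 = 1.0157


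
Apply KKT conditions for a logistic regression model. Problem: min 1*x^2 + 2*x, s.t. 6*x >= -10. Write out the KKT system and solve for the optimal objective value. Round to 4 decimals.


Step 1: Try lambda = 0 (constraint inactive).
Stationarity: 2*1*x + 2 = 0
x* = -2/(2*1) = -1.0
Check constraint: 6*-1.0 = -6.0 >= -10 -- satisfied.
Step 2: Compute optimal value.
f(x*) = 1*(-1.0)^2 + 2*(-1.0) = -1.0


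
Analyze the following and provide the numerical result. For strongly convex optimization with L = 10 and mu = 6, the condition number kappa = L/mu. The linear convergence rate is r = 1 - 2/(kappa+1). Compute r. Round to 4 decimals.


Step 1: Compute the condition number.
kappa = L/mu = 10/6 = 1.6667
Step 2: Compute the convergence rate.
r = 1 - 2/(kappa + 1) = 1 - 2*mu/(L + mu) = (L - mu)/(L + mu) = 4/16 = 0.25


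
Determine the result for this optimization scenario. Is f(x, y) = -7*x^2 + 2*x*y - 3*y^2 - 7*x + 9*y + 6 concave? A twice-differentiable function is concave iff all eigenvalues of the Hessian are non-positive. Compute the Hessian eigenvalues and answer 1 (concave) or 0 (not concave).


The Hessian of f(x,y) = -7*x^2 + 2*x*y - 3*y^2 - 7*x + 9*y + 6 is:
H = [[-14, 2], [2, -6]]
Trace = -14 - 6 = -20
Determinant = -14*-6 - (2)^2 = 80
Discriminant = (-20)^2 - 4*80 = 80.0
Eigenvalues: lambda_1 = -14.4721, lambda_2 = -5.5279
The function is concave.

1


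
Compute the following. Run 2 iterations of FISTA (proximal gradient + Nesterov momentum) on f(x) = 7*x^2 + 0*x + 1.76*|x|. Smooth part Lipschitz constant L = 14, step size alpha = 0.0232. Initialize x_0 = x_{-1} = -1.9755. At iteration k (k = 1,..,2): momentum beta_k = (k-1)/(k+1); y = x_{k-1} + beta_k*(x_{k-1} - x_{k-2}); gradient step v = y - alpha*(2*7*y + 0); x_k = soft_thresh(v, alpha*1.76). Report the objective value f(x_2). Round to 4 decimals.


FISTA on f(x) = 7*x^2 + 0*x + 1.76*|x|
L = 14, alpha = 0.0232
Iteration 1: beta = 0.0, y = -1.9755 + 0.0*(-1.9755 + 1.9755) = -1.9755
  grad(y) = -27.657, v = y - alpha*grad = -1.3339
  prox(v) = soft_thresh(-1.3339, 0.0408) = -1.293
Iteration 2: beta = 0.3333, y = -1.293 + 0.3333*(-1.293 + 1.9755) = -1.0655
  grad(y) = -14.9175, v = y - alpha*grad = -0.7194
  prox(v) = soft_thresh(-0.7194, 0.0408) = -0.6786
f(x_2) = 7*(-0.6786)^2 + 0*(-0.6786) + 1.76*|-0.6786| = 4.418


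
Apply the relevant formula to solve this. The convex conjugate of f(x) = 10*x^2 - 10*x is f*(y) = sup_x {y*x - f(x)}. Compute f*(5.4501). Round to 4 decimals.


f*(y) = sup_x {y*x - a*x^2 - b*x} = sup_x {(y-b)*x - a*x^2}
FOC: (y - b) - 2a*x = 0 => x* = (y - b)/(2a)
x* = (5.4501 + 10)/(2*10) = 0.7725
f*(5.4501) = (y-b)^2/(4a) = (5.4501 + 10)^2/(4*10)
= 238.7056/40 = 5.9676


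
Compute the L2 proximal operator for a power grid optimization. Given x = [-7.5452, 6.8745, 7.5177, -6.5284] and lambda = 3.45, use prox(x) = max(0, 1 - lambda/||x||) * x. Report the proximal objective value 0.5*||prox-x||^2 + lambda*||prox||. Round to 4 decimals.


Step 1: Compute ||x||.
||x|| = 14.2592
Step 2: Compute scaling factor.
scale = max(0, 1 - 3.45/14.2592) = 0.7581
Step 3: prox(x) = [-5.7196, 5.2112, 5.6988, -4.9489]
||prox(x)|| = 10.8092
Step 4: Proximal objective.
0.5*||prox-x||^2 = 5.9513
lambda*||prox|| = 37.2917
Total = 43.243


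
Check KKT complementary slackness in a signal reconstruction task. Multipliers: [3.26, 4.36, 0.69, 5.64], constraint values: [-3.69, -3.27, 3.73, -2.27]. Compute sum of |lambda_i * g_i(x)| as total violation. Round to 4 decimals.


KKT complementary slackness check:
lambda_1 * g_1 = 3.26 * -3.69 = -12.0294
lambda_2 * g_2 = 4.36 * -3.27 = -14.2572
lambda_3 * g_3 = 0.69 * 3.73 = 2.5737
lambda_4 * g_4 = 5.64 * -2.27 = -12.8028
Total violation = 12.0294 + 14.2572 + 2.5737 + 12.8028 = 41.6631


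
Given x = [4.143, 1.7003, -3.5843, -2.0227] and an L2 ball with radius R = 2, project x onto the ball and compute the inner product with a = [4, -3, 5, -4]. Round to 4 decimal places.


Step 1: Compute ||x|| (intermediates to 6 decimals).
||x|| = sqrt(4.143^2 + 1.7003^2 + (-3.5843)^2 + (-2.0227)^2) = 6.082269
Step 2: Project.
Since ||x|| > R, scale = R/||x|| = 2/6.082269 = 0.328825, proj(x) = scale * x
proj(x) = [1.362322, 0.559101, -1.178607, -0.665114]
Step 3: Dot product.
a^T * proj(x) = 4*1.362322 - 3*0.559101 + 5*(-1.178607) - 4*(-0.665114) = 0.5394


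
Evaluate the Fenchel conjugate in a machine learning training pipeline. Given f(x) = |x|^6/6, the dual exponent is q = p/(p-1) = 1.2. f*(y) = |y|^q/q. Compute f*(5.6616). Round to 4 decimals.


The conjugate exponent q satisfies 1/p + 1/q = 1.
p = 6, so q = 6/(6 - 1) = 1.2
|y|^q = 5.6616^1.2 = 8.0081
f*(5.6616) = 8.0081 / 1.2 = 6.6734


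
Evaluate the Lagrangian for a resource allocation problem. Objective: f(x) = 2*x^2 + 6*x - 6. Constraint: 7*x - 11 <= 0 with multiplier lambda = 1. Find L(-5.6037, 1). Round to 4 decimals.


Step 1: Evaluate f(x).
f(-5.6037) = 2*(-5.6037)^2 + 6*(-5.6037) - 6 = 23.1807
Step 2: Evaluate g(x).
g(-5.6037) = 7*-5.6037 - 11 = -50.2259
Step 3: Compute Lagrangian.
L = 23.1807 + 1*-50.2259 = -27.0452


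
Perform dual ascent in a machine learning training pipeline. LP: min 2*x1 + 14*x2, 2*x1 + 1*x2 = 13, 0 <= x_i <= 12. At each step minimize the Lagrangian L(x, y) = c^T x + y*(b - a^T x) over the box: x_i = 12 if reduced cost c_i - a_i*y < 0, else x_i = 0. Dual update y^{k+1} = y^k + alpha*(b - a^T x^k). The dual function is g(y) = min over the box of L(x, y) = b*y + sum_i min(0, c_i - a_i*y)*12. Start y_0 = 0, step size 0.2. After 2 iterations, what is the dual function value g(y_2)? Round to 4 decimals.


Dual ascent for LP: min 2*x1 + 14*x2, 2*x1 + 1*x2 = 13, 0 <= x_i <= 12
Step 1: y^k = 0.0, reduced costs: (2.0, 14.0)
  x^k = (0.0, 0.0), subgradient = b - a^T x = 13.0
  y^{k+1} = 0.0 + 0.2*13.0 = 2.6
Step 2: y^k = 2.6, reduced costs: (-3.2, 11.4)
  x^k = (12.0, 0.0), subgradient = b - a^T x = -11.0
  y^{k+1} = 2.6 + 0.2*-11.0 = 0.4
Dual objective at y_2 = 0.4: reduced costs (1.2, 13.6), box minimizer x = (0.0, 0.0)
g(y_2) = b*y + (c1 - a1*y)*x1 + (c2 - a2*y)*x2 = 13*0.4 + 1.2*0.0 + 13.6*0.0 = 5.2 + 0.0 + 0.0 = 5.2


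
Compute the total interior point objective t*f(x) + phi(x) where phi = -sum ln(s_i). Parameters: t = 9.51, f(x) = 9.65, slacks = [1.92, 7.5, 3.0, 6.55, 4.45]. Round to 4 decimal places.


Step 1: Compute log-barrier.
ln values: [0.6523, 2.0149, 1.0986, 1.8795, 1.4929]
phi = -(0.6523 + 2.0149 + 1.0986 + 1.8795 + 1.4929) = -7.1382
Step 2: Compute augmented objective.
t*f(x) = 9.51*9.65 = 91.7715
Total = 91.7715 - 7.1382 = 84.6333


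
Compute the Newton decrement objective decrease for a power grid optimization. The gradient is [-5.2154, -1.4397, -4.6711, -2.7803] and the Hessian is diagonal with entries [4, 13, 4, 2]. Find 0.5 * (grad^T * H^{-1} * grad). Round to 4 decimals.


Step 1: H is diagonal, so H^(-1) * g = [-1.3039, -0.1107, -1.1678, -1.3902].
Step 2: g^T H^(-1) g = sum_i g_i^2 / H_ii
  = (-5.2154)^2/4 + (-1.4397)^2/13 + (-4.6711)^2/4 + (-2.7803)^2/2
  = 6.8001 + 0.1594 + 5.4548 + 3.865 = 16.2794
Step 3: Objective decrease = 0.5 * g^T H^(-1) g = 8.1397


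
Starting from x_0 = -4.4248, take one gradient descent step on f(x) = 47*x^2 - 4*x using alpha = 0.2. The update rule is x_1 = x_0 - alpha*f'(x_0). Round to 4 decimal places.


We compute the gradient at x_0 and apply the update.
f'(x) = 94*x - 4
f'(-4.4248) = 94*-4.4248 - 4 = -419.9312
x_1 = -4.4248 - 0.2*-419.9312 = 79.5614
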